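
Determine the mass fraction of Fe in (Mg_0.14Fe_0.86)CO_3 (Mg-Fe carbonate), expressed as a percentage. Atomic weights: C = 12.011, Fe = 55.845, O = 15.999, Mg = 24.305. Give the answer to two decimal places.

43.10 weight percent

Molar mass of (Mg_0.14Fe_0.86)CO_3: 0.14×24.305 + 0.86×55.845 + 1×12.011 + 3×15.999 = 111.437 g/mol.
Mass of Fe per formula unit: 0.86 × 55.845 = 48.027 g.
Weight fraction Fe = 48.027 / 111.437 = 0.4310.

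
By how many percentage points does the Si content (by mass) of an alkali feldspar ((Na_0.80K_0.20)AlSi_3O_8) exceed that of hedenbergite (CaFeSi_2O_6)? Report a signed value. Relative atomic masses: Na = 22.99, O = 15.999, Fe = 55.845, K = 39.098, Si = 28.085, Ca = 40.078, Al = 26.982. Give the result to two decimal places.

M((Na_0.80K_0.20)AlSi_3O_8) = 265.441 g/mol, so wt% Si = 84.255/265.441 × 100 = 31.74%.
M(CaFeSi_2O_6) = 248.087 g/mol, so wt% Si = 56.170/248.087 × 100 = 22.64%.
31.74 − 22.64 = 9.10 pp.

9.10 percentage points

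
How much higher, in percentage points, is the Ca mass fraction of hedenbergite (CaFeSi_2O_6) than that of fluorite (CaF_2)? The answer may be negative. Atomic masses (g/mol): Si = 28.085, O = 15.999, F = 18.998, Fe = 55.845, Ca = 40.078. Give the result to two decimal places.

-35.18 percentage points

Ca in CaFeSi_2O_6: molar mass 248.087 g/mol; 1×40.078 = 40.078 g → 16.15 wt%.
Ca in CaF_2: molar mass 78.074 g/mol; 1×40.078 = 40.078 g → 51.33 wt%.
Difference = 16.15 − 51.33 = -35.18 percentage points.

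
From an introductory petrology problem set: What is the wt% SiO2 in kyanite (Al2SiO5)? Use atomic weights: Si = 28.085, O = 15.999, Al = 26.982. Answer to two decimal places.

M(Al2SiO5) = 162.044 g/mol; M(SiO2) = 60.083 g/mol.
Moles SiO2 per formula unit = 1 Si ÷ 1 = 1.0000.
SiO2 fraction = (1.0000 × 60.083) / 162.044 = 60.083/162.044 = 0.3708.

37.08 wt%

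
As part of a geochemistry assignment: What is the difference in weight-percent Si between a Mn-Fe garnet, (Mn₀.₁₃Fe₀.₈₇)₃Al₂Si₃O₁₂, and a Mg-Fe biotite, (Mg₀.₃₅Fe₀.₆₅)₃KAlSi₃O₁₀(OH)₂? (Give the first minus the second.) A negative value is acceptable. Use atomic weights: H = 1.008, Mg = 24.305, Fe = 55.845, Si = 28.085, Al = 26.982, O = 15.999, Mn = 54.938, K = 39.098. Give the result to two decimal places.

M((Mn₀.₁₃Fe₀.₈₇)₃Al₂Si₃O₁₂) = 497.388 g/mol, so wt% Si = 84.255/497.388 × 100 = 16.94%.
M((Mg₀.₃₅Fe₀.₆₅)₃KAlSi₃O₁₀(OH)₂) = 478.757 g/mol, so wt% Si = 84.255/478.757 × 100 = 17.60%.
16.94 − 17.60 = -0.66 pp.

-0.66 percentage points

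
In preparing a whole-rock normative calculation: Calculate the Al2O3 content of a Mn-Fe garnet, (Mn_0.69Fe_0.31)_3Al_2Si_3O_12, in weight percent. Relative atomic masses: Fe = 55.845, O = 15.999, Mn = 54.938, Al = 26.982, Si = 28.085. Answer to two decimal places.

M((Mn_0.69Fe_0.31)_3Al_2Si_3O_12) = 495.865 g/mol; M(Al2O3) = 101.961 g/mol.
Moles Al2O3 per formula unit = 2 Al ÷ 2 = 1.0000.
Al2O3 fraction = (1.0000 × 101.961) / 495.865 = 101.961/495.865 = 0.2056.

20.56 wt%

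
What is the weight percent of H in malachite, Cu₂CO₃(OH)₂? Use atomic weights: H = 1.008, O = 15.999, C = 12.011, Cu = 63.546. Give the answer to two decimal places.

0.91 weight percent

M(Cu₂CO₃(OH)₂) = 221.114 g/mol.
H contributes 2 × 1.008 = 2.016 g per mole.
2.016/221.114 = 0.0091 → 0.91%.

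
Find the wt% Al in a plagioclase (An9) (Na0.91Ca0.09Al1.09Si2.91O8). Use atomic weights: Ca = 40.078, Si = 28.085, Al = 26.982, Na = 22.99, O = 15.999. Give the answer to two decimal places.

11.15 wt%

Molar mass of Na0.91Ca0.09Al1.09Si2.91O8: 0.91*22.99 + 0.09*40.078 + 1.09*26.982 + 2.91*28.085 + 8*15.999 = 263.658 g/mol.
Mass of Al per formula unit: 1.09 × 26.982 = 29.410 g.
Weight fraction Al = 29.410 / 263.658 = 0.1115.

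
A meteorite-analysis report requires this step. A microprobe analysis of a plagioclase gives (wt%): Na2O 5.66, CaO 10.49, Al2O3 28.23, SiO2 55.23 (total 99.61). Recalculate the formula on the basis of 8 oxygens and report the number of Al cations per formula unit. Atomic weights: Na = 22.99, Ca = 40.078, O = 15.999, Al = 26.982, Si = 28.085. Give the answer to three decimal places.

1.503 Al apfu

Na2O: 5.66/61.979 = 0.09132 mol → 0.18264 mol Na, 0.09132 mol O.
CaO: 10.49/56.077 = 0.18706 mol → 0.18706 mol Ca, 0.18706 mol O.
Al2O3: 28.23/101.961 = 0.27687 mol → 0.55374 mol Al, 0.83061 mol O.
SiO2: 55.23/60.083 = 0.91923 mol → 0.91923 mol Si, 1.83846 mol O.
Total oxygen = 2.94745 mol. Normalization factor = 8/2.94745 = 2.71421.
Al per 8 O = 0.55374 × 2.71421 = 1.503.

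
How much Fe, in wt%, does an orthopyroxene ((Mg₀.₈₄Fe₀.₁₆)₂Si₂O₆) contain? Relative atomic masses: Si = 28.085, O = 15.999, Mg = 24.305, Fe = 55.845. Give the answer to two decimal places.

M((Mg₀.₈₄Fe₀.₁₆)₂Si₂O₆) = 210.867 g/mol.
Fe contributes 0.32 × 55.845 = 17.870 g per mole.
17.870/210.867 = 0.0847 → 8.47%.

8.47 wt%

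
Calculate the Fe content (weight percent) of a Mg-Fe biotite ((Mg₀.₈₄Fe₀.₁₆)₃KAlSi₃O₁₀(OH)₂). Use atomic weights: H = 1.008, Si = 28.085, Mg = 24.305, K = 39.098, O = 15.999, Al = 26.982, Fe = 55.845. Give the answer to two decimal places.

6.20 weight percent

Formula mass = 2.52*24.305 + 0.48*55.845 + 1*39.098 + 1*26.982 + 3*28.085 + 12*15.999 + 2*1.008 = 432.393 g/mol, of which 26.806 g is Fe.
So Fe makes up 26.806/432.393 = 0.0620 of the mass, i.e. 6.20%.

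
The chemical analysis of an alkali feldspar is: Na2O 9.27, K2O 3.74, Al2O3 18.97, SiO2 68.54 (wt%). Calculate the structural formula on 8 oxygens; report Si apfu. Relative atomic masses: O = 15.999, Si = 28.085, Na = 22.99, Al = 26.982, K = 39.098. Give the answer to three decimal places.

3.013 Si apfu

9.27 wt% Na2O ÷ 61.979 g/mol = 0.14957 mol, giving 0.29914 Na and 0.14957 O.
3.74 wt% K2O ÷ 94.195 g/mol = 0.03970 mol, giving 0.07940 K and 0.03970 O.
18.97 wt% Al2O3 ÷ 101.961 g/mol = 0.18605 mol, giving 0.37210 Al and 0.55815 O.
68.54 wt% SiO2 ÷ 60.083 g/mol = 1.14076 mol, giving 1.14076 Si and 2.28152 O.
Oxygen sums to 3.02894; scaling by 8/3.02894 = 2.64119 puts the formula on 8 O.
Si: 1.14076 × 2.64119 = 3.013 atoms per formula unit.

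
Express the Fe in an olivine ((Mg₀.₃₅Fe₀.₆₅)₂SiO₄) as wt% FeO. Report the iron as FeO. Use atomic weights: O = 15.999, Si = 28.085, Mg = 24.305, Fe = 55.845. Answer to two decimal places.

Molar mass of (Mg₀.₃₅Fe₀.₆₅)₂SiO₄ = 0.70·24.305 + 1.30·55.845 + 1·28.085 + 4·15.999 = 181.693 g/mol.
Each formula unit contains 1.30 Fe, equivalent to 1.30/1 = 1.3000 mol FeO.
M(FeO) = 1×55.845 + 1×15.999 = 71.844 g/mol.
Mass of FeO per formula unit = 1.3000 × 71.844 = 93.397 g.
FeO wt% = 93.397 / 181.693 × 100 = 51.40%.

51.40 wt%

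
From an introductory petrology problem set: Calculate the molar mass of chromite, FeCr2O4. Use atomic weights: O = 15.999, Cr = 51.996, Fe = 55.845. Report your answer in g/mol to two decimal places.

223.83 g/mol

M = 1·55.845 + 2·51.996 + 4·15.999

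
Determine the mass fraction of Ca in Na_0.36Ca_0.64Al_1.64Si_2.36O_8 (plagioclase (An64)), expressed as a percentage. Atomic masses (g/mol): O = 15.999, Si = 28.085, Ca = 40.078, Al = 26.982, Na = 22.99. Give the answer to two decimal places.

9.41 wt%

Molar mass of Na_0.36Ca_0.64Al_1.64Si_2.36O_8: 0.36×22.99 + 0.64×40.078 + 1.64×26.982 + 2.36×28.085 + 8×15.999 = 272.449 g/mol.
Mass of Ca per formula unit: 0.64 × 40.078 = 25.650 g.
Weight fraction Ca = 25.650 / 272.449 = 0.0941.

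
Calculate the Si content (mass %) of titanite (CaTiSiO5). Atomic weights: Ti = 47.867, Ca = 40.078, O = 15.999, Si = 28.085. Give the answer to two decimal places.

Molar mass of CaTiSiO5: 1*40.078 + 1*47.867 + 1*28.085 + 5*15.999 = 196.025 g/mol.
Mass of Si per formula unit: 1 × 28.085 = 28.085 g.
Weight fraction Si = 28.085 / 196.025 = 0.1433.

14.33 mass %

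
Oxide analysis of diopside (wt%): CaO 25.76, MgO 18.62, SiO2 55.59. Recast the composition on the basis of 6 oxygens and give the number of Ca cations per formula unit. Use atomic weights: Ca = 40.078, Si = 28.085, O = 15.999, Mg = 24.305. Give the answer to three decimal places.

CaO: 25.76/56.077 = 0.45937 mol → 0.45937 mol Ca, 0.45937 mol O.
MgO: 18.62/40.304 = 0.46199 mol → 0.46199 mol Mg, 0.46199 mol O.
SiO2: 55.59/60.083 = 0.92522 mol → 0.92522 mol Si, 1.85044 mol O.
Total oxygen = 2.77180 mol. Normalization factor = 6/2.77180 = 2.16466.
Ca per 6 O = 0.45937 × 2.16466 = 0.994.

0.994 Ca apfu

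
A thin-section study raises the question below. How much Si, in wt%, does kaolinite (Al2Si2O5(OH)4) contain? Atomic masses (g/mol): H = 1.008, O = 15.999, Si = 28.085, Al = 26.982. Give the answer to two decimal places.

21.76 wt%

Molar mass of Al2Si2O5(OH)4: 2·26.982 + 2·28.085 + 9·15.999 + 4·1.008 = 258.157 g/mol.
Mass of Si per formula unit: 2 × 28.085 = 56.170 g.
Weight fraction Si = 56.170 / 258.157 = 0.2176.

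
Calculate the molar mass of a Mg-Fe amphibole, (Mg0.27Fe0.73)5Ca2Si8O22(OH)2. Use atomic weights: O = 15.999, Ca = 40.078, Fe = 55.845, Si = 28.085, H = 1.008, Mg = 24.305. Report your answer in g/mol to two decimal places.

927.47 g/mol

M = 1.35*24.305 + 3.65*55.845 + 2*40.078 + 8*28.085 + 24*15.999 + 2*1.008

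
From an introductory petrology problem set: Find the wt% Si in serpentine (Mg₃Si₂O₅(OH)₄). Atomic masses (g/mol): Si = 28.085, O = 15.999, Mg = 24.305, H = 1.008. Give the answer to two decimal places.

Molar mass of Mg₃Si₂O₅(OH)₄: 3·24.305 + 2·28.085 + 9·15.999 + 4·1.008 = 277.108 g/mol.
Mass of Si per formula unit: 2 × 28.085 = 56.170 g.
Weight fraction Si = 56.170 / 277.108 = 0.2027.

20.27 weight percent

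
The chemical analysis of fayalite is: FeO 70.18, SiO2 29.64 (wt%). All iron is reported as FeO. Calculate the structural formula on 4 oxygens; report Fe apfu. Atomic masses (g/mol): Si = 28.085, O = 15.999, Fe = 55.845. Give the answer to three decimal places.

1.990 Fe apfu

70.18 wt% FeO ÷ 71.844 g/mol = 0.97684 mol, giving 0.97684 Fe and 0.97684 O.
29.64 wt% SiO2 ÷ 60.083 g/mol = 0.49332 mol, giving 0.49332 Si and 0.98664 O.
Oxygen sums to 1.96348; scaling by 4/1.96348 = 2.03720 puts the formula on 4 O.
Fe: 0.97684 × 2.03720 = 1.990 atoms per formula unit.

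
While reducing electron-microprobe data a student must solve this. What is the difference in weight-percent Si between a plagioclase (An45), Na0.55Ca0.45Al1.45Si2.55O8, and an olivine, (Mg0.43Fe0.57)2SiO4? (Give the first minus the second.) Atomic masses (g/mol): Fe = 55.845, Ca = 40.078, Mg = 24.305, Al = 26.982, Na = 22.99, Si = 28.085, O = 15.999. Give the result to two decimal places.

First mineral: 71.617 g Si in 269.412 g formula = 26.58 wt% Si.
Second mineral: 28.085 g Si in 176.647 g formula = 15.90 wt% Si.
26.58% − 15.90% gives a difference of 10.68 percentage points.

10.68 percentage points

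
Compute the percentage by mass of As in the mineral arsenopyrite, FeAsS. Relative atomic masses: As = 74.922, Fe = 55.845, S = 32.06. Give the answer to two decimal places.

M(FeAsS) = 162.827 g/mol.
As contributes 1 × 74.922 = 74.922 g per mole.
74.922/162.827 = 0.4601 → 46.01%.

46.01 mass %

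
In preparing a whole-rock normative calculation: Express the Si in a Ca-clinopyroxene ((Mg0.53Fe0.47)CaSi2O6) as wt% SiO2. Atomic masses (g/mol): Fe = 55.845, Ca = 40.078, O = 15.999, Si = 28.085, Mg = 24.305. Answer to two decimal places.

M((Mg0.53Fe0.47)CaSi2O6) = 231.371 g/mol; M(SiO2) = 60.083 g/mol.
Moles SiO2 per formula unit = 2 Si ÷ 1 = 2.0000.
SiO2 fraction = (2.0000 × 60.083) / 231.371 = 120.166/231.371 = 0.5194.

51.94 wt%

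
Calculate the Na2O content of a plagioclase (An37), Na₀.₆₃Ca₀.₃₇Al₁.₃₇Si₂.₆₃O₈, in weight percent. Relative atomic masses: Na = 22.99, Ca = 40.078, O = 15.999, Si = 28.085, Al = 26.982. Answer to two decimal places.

Molar mass of Na₀.₆₃Ca₀.₃₇Al₁.₃₇Si₂.₆₃O₈ = 0.63*22.99 + 0.37*40.078 + 1.37*26.982 + 2.63*28.085 + 8*15.999 = 268.133 g/mol.
Each formula unit contains 0.63 Na, equivalent to 0.63/2 = 0.3150 mol Na2O.
M(Na2O) = 2×22.99 + 1×15.999 = 61.979 g/mol.
Mass of Na2O per formula unit = 0.3150 × 61.979 = 19.523 g.
Na2O wt% = 19.523 / 268.133 × 100 = 7.28%.

7.28 wt%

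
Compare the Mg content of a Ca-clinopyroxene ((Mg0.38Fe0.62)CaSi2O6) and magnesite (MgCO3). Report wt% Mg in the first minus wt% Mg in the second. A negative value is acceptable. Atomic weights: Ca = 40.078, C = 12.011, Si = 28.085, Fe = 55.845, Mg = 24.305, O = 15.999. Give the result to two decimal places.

Mg in (Mg0.38Fe0.62)CaSi2O6: molar mass 236.102 g/mol; 0.38×24.305 = 9.236 g → 3.91 wt%.
Mg in MgCO3: molar mass 84.313 g/mol; 1×24.305 = 24.305 g → 28.83 wt%.
Difference = 3.91 − 28.83 = -24.92 percentage points.

-24.92 percentage points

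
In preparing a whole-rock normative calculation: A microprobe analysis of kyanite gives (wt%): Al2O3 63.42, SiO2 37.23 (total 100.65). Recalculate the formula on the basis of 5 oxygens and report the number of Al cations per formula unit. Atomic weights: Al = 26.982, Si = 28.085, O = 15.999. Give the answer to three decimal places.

Al2O3 (M=101.961): mol = 0.62200; Al = 1.24400, O = 1.86600.
SiO2 (M=60.083): mol = 0.61964; Si = 0.61964, O = 1.23928.
ΣO = 3.10528; factor = 5/ΣO = 1.61016.
Al apfu = 1.24400 × 1.61016 = 2.003.

2.003 Al apfu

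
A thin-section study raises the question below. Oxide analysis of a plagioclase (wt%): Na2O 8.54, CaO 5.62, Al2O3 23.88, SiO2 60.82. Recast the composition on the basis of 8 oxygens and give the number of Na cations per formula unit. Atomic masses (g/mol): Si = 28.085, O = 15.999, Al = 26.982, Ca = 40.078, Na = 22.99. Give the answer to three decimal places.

0.744 Na apfu

Na2O: 8.54/61.979 = 0.13779 mol → 0.27558 mol Na, 0.13779 mol O.
CaO: 5.62/56.077 = 0.10022 mol → 0.10022 mol Ca, 0.10022 mol O.
Al2O3: 23.88/101.961 = 0.23421 mol → 0.46842 mol Al, 0.70263 mol O.
SiO2: 60.82/60.083 = 1.01227 mol → 1.01227 mol Si, 2.02454 mol O.
Total oxygen = 2.96518 mol. Normalization factor = 8/2.96518 = 2.69798.
Na per 8 O = 0.27558 × 2.69798 = 0.744.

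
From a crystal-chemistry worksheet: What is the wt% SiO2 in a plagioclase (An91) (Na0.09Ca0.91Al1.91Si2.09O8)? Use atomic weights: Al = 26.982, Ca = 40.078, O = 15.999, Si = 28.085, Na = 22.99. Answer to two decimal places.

M(Na0.09Ca0.91Al1.91Si2.09O8) = 276.765 g/mol; M(SiO2) = 60.083 g/mol.
Moles SiO2 per formula unit = 2.09 Si ÷ 1 = 2.0900.
SiO2 fraction = (2.0900 × 60.083) / 276.765 = 125.573/276.765 = 0.4537.

45.37 wt%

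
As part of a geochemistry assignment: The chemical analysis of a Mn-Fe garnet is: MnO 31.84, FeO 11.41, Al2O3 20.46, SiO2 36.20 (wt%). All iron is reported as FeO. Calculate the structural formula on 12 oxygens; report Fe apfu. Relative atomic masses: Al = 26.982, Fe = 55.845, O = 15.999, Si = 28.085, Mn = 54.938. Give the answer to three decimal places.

0.789 Fe apfu

MnO (M=70.937): mol = 0.44885; Mn = 0.44885, O = 0.44885.
FeO (M=71.844): mol = 0.15882; Fe = 0.15882, O = 0.15882.
Al2O3 (M=101.961): mol = 0.20066; Al = 0.40132, O = 0.60198.
SiO2 (M=60.083): mol = 0.60250; Si = 0.60250, O = 1.20500.
ΣO = 2.41465; factor = 12/ΣO = 4.96966.
Fe apfu = 0.15882 × 4.96966 = 0.789.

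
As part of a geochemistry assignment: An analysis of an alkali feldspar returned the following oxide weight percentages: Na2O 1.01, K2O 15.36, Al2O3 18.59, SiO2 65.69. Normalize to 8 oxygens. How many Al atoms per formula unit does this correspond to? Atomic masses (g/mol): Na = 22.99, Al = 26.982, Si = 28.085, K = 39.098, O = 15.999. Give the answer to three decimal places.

Na2O: 1.01/61.979 = 0.01630 mol → 0.03260 mol Na, 0.01630 mol O.
K2O: 15.36/94.195 = 0.16307 mol → 0.32614 mol K, 0.16307 mol O.
Al2O3: 18.59/101.961 = 0.18232 mol → 0.36464 mol Al, 0.54696 mol O.
SiO2: 65.69/60.083 = 1.09332 mol → 1.09332 mol Si, 2.18664 mol O.
Total oxygen = 2.91297 mol. Normalization factor = 8/2.91297 = 2.74634.
Al per 8 O = 0.36464 × 2.74634 = 1.001.

1.001 Al apfu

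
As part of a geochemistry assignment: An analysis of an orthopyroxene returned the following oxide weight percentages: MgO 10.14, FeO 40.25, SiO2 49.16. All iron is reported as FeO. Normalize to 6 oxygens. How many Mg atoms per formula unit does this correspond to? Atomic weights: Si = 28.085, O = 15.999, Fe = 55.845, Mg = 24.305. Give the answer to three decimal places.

MgO (M=40.304): mol = 0.25159; Mg = 0.25159, O = 0.25159.
FeO (M=71.844): mol = 0.56024; Fe = 0.56024, O = 0.56024.
SiO2 (M=60.083): mol = 0.81820; Si = 0.81820, O = 1.63640.
ΣO = 2.44823; factor = 6/ΣO = 2.45075.
Mg apfu = 0.25159 × 2.45075 = 0.617.

0.617 Mg apfu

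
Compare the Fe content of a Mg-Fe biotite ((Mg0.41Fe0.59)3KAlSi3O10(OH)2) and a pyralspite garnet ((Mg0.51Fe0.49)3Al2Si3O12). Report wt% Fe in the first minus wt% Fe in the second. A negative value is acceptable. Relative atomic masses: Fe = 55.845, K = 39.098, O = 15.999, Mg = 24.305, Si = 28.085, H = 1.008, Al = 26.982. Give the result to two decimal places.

2.63 percentage points

M((Mg0.41Fe0.59)3KAlSi3O10(OH)2) = 473.080 g/mol, so wt% Fe = 98.846/473.080 × 100 = 20.89%.
M((Mg0.51Fe0.49)3Al2Si3O12) = 449.486 g/mol, so wt% Fe = 82.092/449.486 × 100 = 18.26%.
20.89 − 18.26 = 2.63 pp.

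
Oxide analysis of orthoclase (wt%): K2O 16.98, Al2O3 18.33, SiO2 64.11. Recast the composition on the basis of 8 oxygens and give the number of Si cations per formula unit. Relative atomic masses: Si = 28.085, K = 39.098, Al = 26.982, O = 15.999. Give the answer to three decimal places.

K2O: 16.98/94.195 = 0.18026 mol → 0.36052 mol K, 0.18026 mol O.
Al2O3: 18.33/101.961 = 0.17977 mol → 0.35954 mol Al, 0.53931 mol O.
SiO2: 64.11/60.083 = 1.06702 mol → 1.06702 mol Si, 2.13404 mol O.
Total oxygen = 2.85361 mol. Normalization factor = 8/2.85361 = 2.80347.
Si per 8 O = 1.06702 × 2.80347 = 2.991.

2.991 Si apfu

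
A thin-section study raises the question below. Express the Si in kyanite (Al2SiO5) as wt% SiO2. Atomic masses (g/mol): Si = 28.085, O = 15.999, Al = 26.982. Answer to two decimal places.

37.08 wt%

Molar mass of Al2SiO5 = 2*26.982 + 1*28.085 + 5*15.999 = 162.044 g/mol.
Each formula unit contains 1 Si, equivalent to 1/1 = 1.0000 mol SiO2.
M(SiO2) = 1×28.085 + 2×15.999 = 60.083 g/mol.
Mass of SiO2 per formula unit = 1.0000 × 60.083 = 60.083 g.
SiO2 wt% = 60.083 / 162.044 × 100 = 37.08%.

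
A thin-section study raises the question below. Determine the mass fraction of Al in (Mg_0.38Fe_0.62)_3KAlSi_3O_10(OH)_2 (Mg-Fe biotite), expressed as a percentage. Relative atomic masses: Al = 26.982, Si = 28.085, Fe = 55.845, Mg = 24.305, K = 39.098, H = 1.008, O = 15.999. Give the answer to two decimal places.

5.67 wt%

Molar mass of (Mg_0.38Fe_0.62)_3KAlSi_3O_10(OH)_2: 1.14*24.305 + 1.86*55.845 + 1*39.098 + 1*26.982 + 3*28.085 + 12*15.999 + 2*1.008 = 475.918 g/mol.
Mass of Al per formula unit: 1 × 26.982 = 26.982 g.
Weight fraction Al = 26.982 / 475.918 = 0.0567.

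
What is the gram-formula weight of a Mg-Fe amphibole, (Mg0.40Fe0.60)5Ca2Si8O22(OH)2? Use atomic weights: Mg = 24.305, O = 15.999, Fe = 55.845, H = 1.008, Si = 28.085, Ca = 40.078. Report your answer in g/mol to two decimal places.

906.97 g/mol

The formula mass is the sum 2×24.305 + 3×55.845 + 2×40.078 + 8×28.085 + 24×15.999 + 2×1.008.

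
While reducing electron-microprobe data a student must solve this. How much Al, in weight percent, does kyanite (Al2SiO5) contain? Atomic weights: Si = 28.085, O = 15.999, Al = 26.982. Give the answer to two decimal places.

33.30 weight percent

Molar mass of Al2SiO5: 2*26.982 + 1*28.085 + 5*15.999 = 162.044 g/mol.
Mass of Al per formula unit: 2 × 26.982 = 53.964 g.
Weight fraction Al = 53.964 / 162.044 = 0.3330.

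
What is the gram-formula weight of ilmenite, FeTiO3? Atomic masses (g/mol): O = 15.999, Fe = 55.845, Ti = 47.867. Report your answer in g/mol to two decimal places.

151.71 g/mol

The formula mass is the sum 1×55.845 + 1×47.867 + 3×15.999.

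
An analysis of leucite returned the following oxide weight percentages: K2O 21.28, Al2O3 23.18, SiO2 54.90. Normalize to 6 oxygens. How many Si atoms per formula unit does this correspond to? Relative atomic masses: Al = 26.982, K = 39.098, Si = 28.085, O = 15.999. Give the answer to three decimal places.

2.004 Si apfu

K2O: 21.28/94.195 = 0.22591 mol → 0.45182 mol K, 0.22591 mol O.
Al2O3: 23.18/101.961 = 0.22734 mol → 0.45468 mol Al, 0.68202 mol O.
SiO2: 54.90/60.083 = 0.91374 mol → 0.91374 mol Si, 1.82748 mol O.
Total oxygen = 2.73541 mol. Normalization factor = 6/2.73541 = 2.19346.
Si per 6 O = 0.91374 × 2.19346 = 2.004.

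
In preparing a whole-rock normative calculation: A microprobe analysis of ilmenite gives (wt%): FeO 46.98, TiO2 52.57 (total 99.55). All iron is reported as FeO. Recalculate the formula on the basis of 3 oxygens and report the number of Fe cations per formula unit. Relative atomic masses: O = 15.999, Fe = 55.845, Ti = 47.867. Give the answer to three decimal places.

FeO (M=71.844): mol = 0.65392; Fe = 0.65392, O = 0.65392.
TiO2 (M=79.865): mol = 0.65824; Ti = 0.65824, O = 1.31648.
ΣO = 1.97040; factor = 3/ΣO = 1.52253.
Fe apfu = 0.65392 × 1.52253 = 0.996.

0.996 Fe apfu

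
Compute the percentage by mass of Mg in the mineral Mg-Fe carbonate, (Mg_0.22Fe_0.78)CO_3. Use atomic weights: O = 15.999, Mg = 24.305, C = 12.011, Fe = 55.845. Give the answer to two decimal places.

4.91 wt%

Molar mass of (Mg_0.22Fe_0.78)CO_3: 0.22×24.305 + 0.78×55.845 + 1×12.011 + 3×15.999 = 108.914 g/mol.
Mass of Mg per formula unit: 0.22 × 24.305 = 5.347 g.
Weight fraction Mg = 5.347 / 108.914 = 0.0491.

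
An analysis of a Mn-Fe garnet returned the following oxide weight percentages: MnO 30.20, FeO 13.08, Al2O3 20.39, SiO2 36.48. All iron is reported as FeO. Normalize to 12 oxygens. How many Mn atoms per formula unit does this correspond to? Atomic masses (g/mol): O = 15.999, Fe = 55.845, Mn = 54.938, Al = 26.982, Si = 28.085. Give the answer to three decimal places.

2.109 Mn apfu

MnO (M=70.937): mol = 0.42573; Mn = 0.42573, O = 0.42573.
FeO (M=71.844): mol = 0.18206; Fe = 0.18206, O = 0.18206.
Al2O3 (M=101.961): mol = 0.19998; Al = 0.39996, O = 0.59994.
SiO2 (M=60.083): mol = 0.60716; Si = 0.60716, O = 1.21432.
ΣO = 2.42205; factor = 12/ΣO = 4.95448.
Mn apfu = 0.42573 × 4.95448 = 2.109.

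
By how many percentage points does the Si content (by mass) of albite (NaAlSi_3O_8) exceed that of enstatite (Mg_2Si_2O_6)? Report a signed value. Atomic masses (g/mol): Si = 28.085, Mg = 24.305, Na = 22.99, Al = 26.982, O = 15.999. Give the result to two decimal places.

First mineral: 84.255 g Si in 262.219 g formula = 32.13 wt% Si.
Second mineral: 56.170 g Si in 200.774 g formula = 27.98 wt% Si.
32.13% − 27.98% gives a difference of 4.15 percentage points.

4.15 percentage points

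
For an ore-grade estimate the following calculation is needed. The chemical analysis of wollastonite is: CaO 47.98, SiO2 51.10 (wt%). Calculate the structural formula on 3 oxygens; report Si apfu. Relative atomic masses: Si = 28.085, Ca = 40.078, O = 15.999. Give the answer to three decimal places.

47.98 wt% CaO ÷ 56.077 g/mol = 0.85561 mol, giving 0.85561 Ca and 0.85561 O.
51.10 wt% SiO2 ÷ 60.083 g/mol = 0.85049 mol, giving 0.85049 Si and 1.70098 O.
Oxygen sums to 2.55659; scaling by 3/2.55659 = 1.17344 puts the formula on 3 O.
Si: 0.85049 × 1.17344 = 0.998 atoms per formula unit.

0.998 Si apfu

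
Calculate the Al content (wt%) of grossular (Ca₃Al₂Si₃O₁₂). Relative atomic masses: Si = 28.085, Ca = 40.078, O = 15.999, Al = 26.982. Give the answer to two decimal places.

Formula mass = 3·40.078 + 2·26.982 + 3·28.085 + 12·15.999 = 450.441 g/mol, of which 53.964 g is Al.
So Al makes up 53.964/450.441 = 0.1198 of the mass, i.e. 11.98%.

11.98 wt%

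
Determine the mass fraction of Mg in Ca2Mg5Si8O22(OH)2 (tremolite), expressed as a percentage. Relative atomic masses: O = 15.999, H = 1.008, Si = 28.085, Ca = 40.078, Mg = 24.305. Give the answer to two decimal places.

14.96 wt%

M(Ca2Mg5Si8O22(OH)2) = 812.353 g/mol.
Mg contributes 5 × 24.305 = 121.525 g per mole.
121.525/812.353 = 0.1496 → 14.96%.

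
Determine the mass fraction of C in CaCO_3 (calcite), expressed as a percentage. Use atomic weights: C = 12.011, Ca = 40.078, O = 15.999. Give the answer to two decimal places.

12.00 weight percent

M(CaCO_3) = 100.086 g/mol.
C contributes 1 × 12.011 = 12.011 g per mole.
12.011/100.086 = 0.1200 → 12.00%.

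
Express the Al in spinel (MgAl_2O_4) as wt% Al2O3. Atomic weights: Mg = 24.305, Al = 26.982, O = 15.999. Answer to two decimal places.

71.67 wt%

Molar mass of MgAl_2O_4 = 1·24.305 + 2·26.982 + 4·15.999 = 142.265 g/mol.
Each formula unit contains 2 Al, equivalent to 2/2 = 1.0000 mol Al2O3.
M(Al2O3) = 2×26.982 + 3×15.999 = 101.961 g/mol.
Mass of Al2O3 per formula unit = 1.0000 × 101.961 = 101.961 g.
Al2O3 wt% = 101.961 / 142.265 × 100 = 71.67%.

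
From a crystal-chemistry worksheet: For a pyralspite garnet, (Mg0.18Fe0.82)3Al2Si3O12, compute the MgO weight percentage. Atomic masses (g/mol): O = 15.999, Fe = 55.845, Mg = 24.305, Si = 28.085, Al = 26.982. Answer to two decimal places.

Molar mass of (Mg0.18Fe0.82)3Al2Si3O12 = 0.54*24.305 + 2.46*55.845 + 2*26.982 + 3*28.085 + 12*15.999 = 480.710 g/mol.
Each formula unit contains 0.54 Mg, equivalent to 0.54/1 = 0.5400 mol MgO.
M(MgO) = 1×24.305 + 1×15.999 = 40.304 g/mol.
Mass of MgO per formula unit = 0.5400 × 40.304 = 21.764 g.
MgO wt% = 21.764 / 480.710 × 100 = 4.53%.

4.53 wt%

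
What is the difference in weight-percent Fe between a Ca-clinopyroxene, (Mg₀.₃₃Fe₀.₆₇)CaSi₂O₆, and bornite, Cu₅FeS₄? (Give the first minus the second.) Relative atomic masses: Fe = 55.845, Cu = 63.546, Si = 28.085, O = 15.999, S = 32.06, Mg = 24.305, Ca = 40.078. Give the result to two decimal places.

First mineral: 37.416 g Fe in 237.679 g formula = 15.74 wt% Fe.
Second mineral: 55.845 g Fe in 501.815 g formula = 11.13 wt% Fe.
15.74% − 11.13% gives a difference of 4.61 percentage points.

4.61 percentage points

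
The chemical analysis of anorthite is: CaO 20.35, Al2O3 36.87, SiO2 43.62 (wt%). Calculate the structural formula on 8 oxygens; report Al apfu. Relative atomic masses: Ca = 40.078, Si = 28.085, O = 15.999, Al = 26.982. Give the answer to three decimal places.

1.995 Al apfu

20.35 wt% CaO ÷ 56.077 g/mol = 0.36289 mol, giving 0.36289 Ca and 0.36289 O.
36.87 wt% Al2O3 ÷ 101.961 g/mol = 0.36161 mol, giving 0.72322 Al and 1.08483 O.
43.62 wt% SiO2 ÷ 60.083 g/mol = 0.72600 mol, giving 0.72600 Si and 1.45200 O.
Oxygen sums to 2.89972; scaling by 8/2.89972 = 2.75889 puts the formula on 8 O.
Al: 0.72322 × 2.75889 = 1.995 atoms per formula unit.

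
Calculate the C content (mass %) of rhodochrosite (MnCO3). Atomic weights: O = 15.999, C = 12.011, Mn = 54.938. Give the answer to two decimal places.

Molar mass of MnCO3: 1·54.938 + 1·12.011 + 3·15.999 = 114.946 g/mol.
Mass of C per formula unit: 1 × 12.011 = 12.011 g.
Weight fraction C = 12.011 / 114.946 = 0.1045.

10.45 mass %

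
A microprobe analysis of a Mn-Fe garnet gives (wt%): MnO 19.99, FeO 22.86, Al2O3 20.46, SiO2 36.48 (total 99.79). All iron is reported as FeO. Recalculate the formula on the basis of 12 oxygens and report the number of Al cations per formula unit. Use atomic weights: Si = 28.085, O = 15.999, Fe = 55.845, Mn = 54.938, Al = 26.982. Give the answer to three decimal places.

1.993 Al apfu

MnO: 19.99/70.937 = 0.28180 mol → 0.28180 mol Mn, 0.28180 mol O.
FeO: 22.86/71.844 = 0.31819 mol → 0.31819 mol Fe, 0.31819 mol O.
Al2O3: 20.46/101.961 = 0.20066 mol → 0.40132 mol Al, 0.60198 mol O.
SiO2: 36.48/60.083 = 0.60716 mol → 0.60716 mol Si, 1.21432 mol O.
Total oxygen = 2.41629 mol. Normalization factor = 12/2.41629 = 4.96629.
Al per 12 O = 0.40132 × 4.96629 = 1.993.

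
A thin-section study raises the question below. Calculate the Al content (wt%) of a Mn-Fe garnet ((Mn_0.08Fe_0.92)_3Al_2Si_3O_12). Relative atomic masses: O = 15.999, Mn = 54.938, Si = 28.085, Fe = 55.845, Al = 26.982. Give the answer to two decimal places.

Formula mass = 0.24×54.938 + 2.76×55.845 + 2×26.982 + 3×28.085 + 12×15.999 = 497.524 g/mol, of which 53.964 g is Al.
So Al makes up 53.964/497.524 = 0.1085 of the mass, i.e. 10.85%.

10.85 wt%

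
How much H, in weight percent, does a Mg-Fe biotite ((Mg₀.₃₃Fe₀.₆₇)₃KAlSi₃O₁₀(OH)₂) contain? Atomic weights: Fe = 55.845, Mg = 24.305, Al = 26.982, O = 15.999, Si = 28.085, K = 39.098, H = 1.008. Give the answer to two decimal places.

0.42 weight percent

Formula mass = 0.99·24.305 + 2.01·55.845 + 1·39.098 + 1·26.982 + 3·28.085 + 12·15.999 + 2·1.008 = 480.649 g/mol, of which 2.016 g is H.
So H makes up 2.016/480.649 = 0.0042 of the mass, i.e. 0.42%.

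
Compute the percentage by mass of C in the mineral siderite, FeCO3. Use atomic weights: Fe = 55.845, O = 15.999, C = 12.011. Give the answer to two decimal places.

Formula mass = 1·55.845 + 1·12.011 + 3·15.999 = 115.853 g/mol, of which 12.011 g is C.
So C makes up 12.011/115.853 = 0.1037 of the mass, i.e. 10.37%.

10.37 mass %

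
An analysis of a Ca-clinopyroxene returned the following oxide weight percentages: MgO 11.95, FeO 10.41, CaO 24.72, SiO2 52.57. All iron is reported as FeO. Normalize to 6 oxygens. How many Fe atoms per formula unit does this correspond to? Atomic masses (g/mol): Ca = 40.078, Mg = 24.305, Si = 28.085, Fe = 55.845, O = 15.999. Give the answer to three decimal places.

MgO (M=40.304): mol = 0.29650; Mg = 0.29650, O = 0.29650.
FeO (M=71.844): mol = 0.14490; Fe = 0.14490, O = 0.14490.
CaO (M=56.077): mol = 0.44082; Ca = 0.44082, O = 0.44082.
SiO2 (M=60.083): mol = 0.87496; Si = 0.87496, O = 1.74992.
ΣO = 2.63214; factor = 6/ΣO = 2.27951.
Fe apfu = 0.14490 × 2.27951 = 0.330.

0.330 Fe apfu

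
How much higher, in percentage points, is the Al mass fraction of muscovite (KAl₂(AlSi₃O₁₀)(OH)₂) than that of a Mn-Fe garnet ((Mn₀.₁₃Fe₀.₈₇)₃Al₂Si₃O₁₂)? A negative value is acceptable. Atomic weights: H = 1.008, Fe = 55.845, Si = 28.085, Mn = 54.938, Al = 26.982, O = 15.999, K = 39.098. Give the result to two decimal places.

9.47 percentage points

M(KAl₂(AlSi₃O₁₀)(OH)₂) = 398.303 g/mol, so wt% Al = 80.946/398.303 × 100 = 20.32%.
M((Mn₀.₁₃Fe₀.₈₇)₃Al₂Si₃O₁₂) = 497.388 g/mol, so wt% Al = 53.964/497.388 × 100 = 10.85%.
20.32 − 10.85 = 9.47 pp.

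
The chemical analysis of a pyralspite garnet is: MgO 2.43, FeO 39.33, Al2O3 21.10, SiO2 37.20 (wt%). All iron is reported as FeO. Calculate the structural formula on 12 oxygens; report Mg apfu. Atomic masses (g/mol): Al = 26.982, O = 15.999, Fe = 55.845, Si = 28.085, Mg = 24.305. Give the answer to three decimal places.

0.293 Mg apfu

MgO: 2.43/40.304 = 0.06029 mol → 0.06029 mol Mg, 0.06029 mol O.
FeO: 39.33/71.844 = 0.54744 mol → 0.54744 mol Fe, 0.54744 mol O.
Al2O3: 21.10/101.961 = 0.20694 mol → 0.41388 mol Al, 0.62082 mol O.
SiO2: 37.20/60.083 = 0.61914 mol → 0.61914 mol Si, 1.23828 mol O.
Total oxygen = 2.46683 mol. Normalization factor = 12/2.46683 = 4.86454.
Mg per 12 O = 0.06029 × 4.86454 = 0.293.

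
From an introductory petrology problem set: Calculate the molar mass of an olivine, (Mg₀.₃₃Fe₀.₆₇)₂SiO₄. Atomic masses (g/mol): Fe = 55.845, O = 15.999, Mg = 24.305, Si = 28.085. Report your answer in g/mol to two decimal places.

M = 0.66(24.305) + 1.34(55.845) + 1(28.085) + 4(15.999)

182.95 g/mol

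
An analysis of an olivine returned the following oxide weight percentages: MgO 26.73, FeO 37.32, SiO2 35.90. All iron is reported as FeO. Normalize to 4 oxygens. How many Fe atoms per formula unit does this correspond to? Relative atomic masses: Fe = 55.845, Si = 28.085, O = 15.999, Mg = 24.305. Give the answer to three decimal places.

0.874 Fe apfu

MgO: 26.73/40.304 = 0.66321 mol → 0.66321 mol Mg, 0.66321 mol O.
FeO: 37.32/71.844 = 0.51946 mol → 0.51946 mol Fe, 0.51946 mol O.
SiO2: 35.90/60.083 = 0.59751 mol → 0.59751 mol Si, 1.19502 mol O.
Total oxygen = 2.37769 mol. Normalization factor = 4/2.37769 = 1.68231.
Fe per 4 O = 0.51946 × 1.68231 = 0.874.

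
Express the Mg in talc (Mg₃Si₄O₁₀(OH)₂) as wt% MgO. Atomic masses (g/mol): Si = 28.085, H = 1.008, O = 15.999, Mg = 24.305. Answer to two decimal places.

Molar mass of Mg₃Si₄O₁₀(OH)₂ = 3·24.305 + 4·28.085 + 12·15.999 + 2·1.008 = 379.259 g/mol.
Each formula unit contains 3 Mg, equivalent to 3/1 = 3.0000 mol MgO.
M(MgO) = 1×24.305 + 1×15.999 = 40.304 g/mol.
Mass of MgO per formula unit = 3.0000 × 40.304 = 120.912 g.
MgO wt% = 120.912 / 379.259 × 100 = 31.88%.

31.88 wt%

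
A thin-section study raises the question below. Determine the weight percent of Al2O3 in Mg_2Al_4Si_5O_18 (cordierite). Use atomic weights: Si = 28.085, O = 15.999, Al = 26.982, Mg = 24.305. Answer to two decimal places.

M(Mg_2Al_4Si_5O_18) = 584.945 g/mol; M(Al2O3) = 101.961 g/mol.
Moles Al2O3 per formula unit = 4 Al ÷ 2 = 2.0000.
Al2O3 fraction = (2.0000 × 101.961) / 584.945 = 203.922/584.945 = 0.3486.

34.86 wt%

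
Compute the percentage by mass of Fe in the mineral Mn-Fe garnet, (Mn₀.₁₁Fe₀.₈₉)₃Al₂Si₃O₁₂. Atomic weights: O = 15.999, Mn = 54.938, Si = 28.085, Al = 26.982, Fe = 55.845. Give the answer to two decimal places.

Molar mass of (Mn₀.₁₁Fe₀.₈₉)₃Al₂Si₃O₁₂: 0.33·54.938 + 2.67·55.845 + 2·26.982 + 3·28.085 + 12·15.999 = 497.443 g/mol.
Mass of Fe per formula unit: 2.67 × 55.845 = 149.106 g.
Weight fraction Fe = 149.106 / 497.443 = 0.2997.

29.97 wt%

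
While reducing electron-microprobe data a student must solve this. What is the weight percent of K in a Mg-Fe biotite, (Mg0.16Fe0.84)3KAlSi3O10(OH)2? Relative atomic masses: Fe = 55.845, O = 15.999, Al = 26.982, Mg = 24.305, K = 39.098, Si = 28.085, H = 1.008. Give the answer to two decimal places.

7.87 weight percent

Formula mass = 0.48·24.305 + 2.52·55.845 + 1·39.098 + 1·26.982 + 3·28.085 + 12·15.999 + 2·1.008 = 496.735 g/mol, of which 39.098 g is K.
So K makes up 39.098/496.735 = 0.0787 of the mass, i.e. 7.87%.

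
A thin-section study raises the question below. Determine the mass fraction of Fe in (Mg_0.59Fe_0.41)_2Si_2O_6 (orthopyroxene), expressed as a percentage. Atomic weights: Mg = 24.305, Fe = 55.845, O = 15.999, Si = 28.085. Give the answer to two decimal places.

M((Mg_0.59Fe_0.41)_2Si_2O_6) = 226.637 g/mol.
Fe contributes 0.82 × 55.845 = 45.793 g per mole.
45.793/226.637 = 0.2021 → 20.21%.

20.21 weight percent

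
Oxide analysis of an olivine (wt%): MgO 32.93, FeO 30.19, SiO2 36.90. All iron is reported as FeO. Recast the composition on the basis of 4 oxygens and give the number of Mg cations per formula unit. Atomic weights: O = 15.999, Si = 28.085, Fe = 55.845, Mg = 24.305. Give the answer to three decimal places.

1.326 Mg apfu

MgO: 32.93/40.304 = 0.81704 mol → 0.81704 mol Mg, 0.81704 mol O.
FeO: 30.19/71.844 = 0.42022 mol → 0.42022 mol Fe, 0.42022 mol O.
SiO2: 36.90/60.083 = 0.61415 mol → 0.61415 mol Si, 1.22830 mol O.
Total oxygen = 2.46556 mol. Normalization factor = 4/2.46556 = 1.62235.
Mg per 4 O = 0.81704 × 1.62235 = 1.326.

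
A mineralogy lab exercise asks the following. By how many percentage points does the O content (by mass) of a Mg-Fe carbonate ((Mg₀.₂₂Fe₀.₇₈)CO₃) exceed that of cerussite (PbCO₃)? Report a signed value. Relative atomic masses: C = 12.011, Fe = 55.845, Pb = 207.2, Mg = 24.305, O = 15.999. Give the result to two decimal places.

26.11 percentage points

M((Mg₀.₂₂Fe₀.₇₈)CO₃) = 108.914 g/mol, so wt% O = 47.997/108.914 × 100 = 44.07%.
M(PbCO₃) = 267.208 g/mol, so wt% O = 47.997/267.208 × 100 = 17.96%.
44.07 − 17.96 = 26.11 pp.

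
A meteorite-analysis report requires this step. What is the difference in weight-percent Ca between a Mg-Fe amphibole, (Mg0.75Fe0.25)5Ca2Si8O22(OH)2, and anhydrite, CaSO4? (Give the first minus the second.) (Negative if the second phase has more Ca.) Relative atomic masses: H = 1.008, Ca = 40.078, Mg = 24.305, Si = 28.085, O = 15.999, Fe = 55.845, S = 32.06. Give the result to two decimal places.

-20.03 percentage points

First mineral: 80.156 g Ca in 851.778 g formula = 9.41 wt% Ca.
Second mineral: 40.078 g Ca in 136.134 g formula = 29.44 wt% Ca.
9.41% − 29.44% gives a difference of -20.03 percentage points.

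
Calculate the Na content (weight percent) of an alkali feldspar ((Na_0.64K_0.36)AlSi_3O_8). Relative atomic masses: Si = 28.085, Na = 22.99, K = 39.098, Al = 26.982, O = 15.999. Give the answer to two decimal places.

5.49 weight percent

Formula mass = 0.64×22.99 + 0.36×39.098 + 1×26.982 + 3×28.085 + 8×15.999 = 268.018 g/mol, of which 14.714 g is Na.
So Na makes up 14.714/268.018 = 0.0549 of the mass, i.e. 5.49%.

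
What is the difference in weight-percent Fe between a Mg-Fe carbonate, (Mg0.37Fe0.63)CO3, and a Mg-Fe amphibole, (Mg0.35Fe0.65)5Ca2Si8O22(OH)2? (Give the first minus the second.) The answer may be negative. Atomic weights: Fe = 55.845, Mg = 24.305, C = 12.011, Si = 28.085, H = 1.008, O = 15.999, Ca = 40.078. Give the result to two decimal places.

13.93 percentage points

First mineral: 35.182 g Fe in 104.183 g formula = 33.77 wt% Fe.
Second mineral: 181.496 g Fe in 914.858 g formula = 19.84 wt% Fe.
33.77% − 19.84% gives a difference of 13.93 percentage points.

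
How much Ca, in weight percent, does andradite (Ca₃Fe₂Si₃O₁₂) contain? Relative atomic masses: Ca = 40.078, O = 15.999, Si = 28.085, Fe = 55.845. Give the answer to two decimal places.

M(Ca₃Fe₂Si₃O₁₂) = 508.167 g/mol.
Ca contributes 3 × 40.078 = 120.234 g per mole.
120.234/508.167 = 0.2366 → 23.66%.

23.66 weight percent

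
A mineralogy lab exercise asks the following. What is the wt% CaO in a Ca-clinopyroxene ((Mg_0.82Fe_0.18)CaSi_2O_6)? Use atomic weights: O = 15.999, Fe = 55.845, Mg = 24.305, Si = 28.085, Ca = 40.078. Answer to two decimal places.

25.23 wt%

M((Mg_0.82Fe_0.18)CaSi_2O_6) = 222.224 g/mol; M(CaO) = 56.077 g/mol.
Moles CaO per formula unit = 1 Ca ÷ 1 = 1.0000.
CaO fraction = (1.0000 × 56.077) / 222.224 = 56.077/222.224 = 0.2523.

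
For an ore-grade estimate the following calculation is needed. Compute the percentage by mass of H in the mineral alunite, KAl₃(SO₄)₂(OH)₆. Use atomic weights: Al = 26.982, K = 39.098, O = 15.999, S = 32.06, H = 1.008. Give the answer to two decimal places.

M(KAl₃(SO₄)₂(OH)₆) = 414.198 g/mol.
H contributes 6 × 1.008 = 6.048 g per mole.
6.048/414.198 = 0.0146 → 1.46%.

1.46 weight percent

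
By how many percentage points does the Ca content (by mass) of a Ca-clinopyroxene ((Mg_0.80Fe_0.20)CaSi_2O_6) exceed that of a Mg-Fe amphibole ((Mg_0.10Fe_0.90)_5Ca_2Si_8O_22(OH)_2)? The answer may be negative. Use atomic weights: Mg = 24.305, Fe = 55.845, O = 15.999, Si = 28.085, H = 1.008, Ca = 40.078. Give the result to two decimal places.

9.58 percentage points

Ca in (Mg_0.80Fe_0.20)CaSi_2O_6: molar mass 222.855 g/mol; 1×40.078 = 40.078 g → 17.98 wt%.
Ca in (Mg_0.10Fe_0.90)_5Ca_2Si_8O_22(OH)_2: molar mass 954.283 g/mol; 2×40.078 = 80.156 g → 8.40 wt%.
Difference = 17.98 − 8.40 = 9.58 percentage points.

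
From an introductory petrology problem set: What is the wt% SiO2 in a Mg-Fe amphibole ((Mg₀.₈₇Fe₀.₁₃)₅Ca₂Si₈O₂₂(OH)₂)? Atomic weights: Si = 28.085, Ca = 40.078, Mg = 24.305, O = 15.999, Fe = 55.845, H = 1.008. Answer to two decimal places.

Molar mass of (Mg₀.₈₇Fe₀.₁₃)₅Ca₂Si₈O₂₂(OH)₂ = 4.35×24.305 + 0.65×55.845 + 2×40.078 + 8×28.085 + 24×15.999 + 2×1.008 = 832.854 g/mol.
Each formula unit contains 8 Si, equivalent to 8/1 = 8.0000 mol SiO2.
M(SiO2) = 1×28.085 + 2×15.999 = 60.083 g/mol.
Mass of SiO2 per formula unit = 8.0000 × 60.083 = 480.664 g.
SiO2 wt% = 480.664 / 832.854 × 100 = 57.71%.

57.71 wt%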